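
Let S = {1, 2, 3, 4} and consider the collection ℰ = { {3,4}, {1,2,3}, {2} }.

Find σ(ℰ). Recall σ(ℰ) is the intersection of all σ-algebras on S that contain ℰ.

Initial family (5 sets): { {}, {2}, {3,4}, {1,2,3}, S }.
Round 1 adds 4:
  {4}  = S∖{1,2,3}
  {1,2}  = S∖{3,4}
  {1,3,4}  = S∖{2}
  {2,3,4}  = {3,4} ∪ {2}
  |family| = 9
Round 2 (3 new):
  {1}  = S∖{2,3,4}
  {2,4}  = {2} ∪ {4}
  {1,2,4}  = {1,2} ∪ {4}
  |family| = 12
Round 3 (3 new):
  {3}  = S∖{1,2,4}
  {1,3}  = S∖{2,4}
  {1,4}  = {4} ∪ {1}
  |family| = 15
Round 4: +1 →
  {2,3}  = S∖{1,4}
  |family| = 16
Round 5: already closed under ᶜ and ∪.

σ(ℰ) = { {}, {1}, {2}, {3}, {4}, {1,2}, {1,3}, {1,4}, {2,3}, {2,4}, {3,4}, {1,2,3}, {1,2,4}, {1,3,4}, {2,3,4}, S }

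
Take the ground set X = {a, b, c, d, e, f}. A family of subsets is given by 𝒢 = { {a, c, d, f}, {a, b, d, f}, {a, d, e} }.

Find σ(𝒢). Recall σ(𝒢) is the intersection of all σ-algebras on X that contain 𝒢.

Begin from { {}, {a, d, e}, {a, b, d, f}, {a, c, d, f}, X } (that is, 𝒢 plus ∅ and X).
Step 1 adds 6:
  {b, e}  = {a, c, d, f}ᶜ
  {c, e}  = {a, b, d, f}ᶜ
  {b, c, f}  = {a, d, e}ᶜ
  {a, b, c, d, f}  = {a, b, d, f} ∪ {a, c, d, f}
  {a, b, d, e, f}  = {a, d, e} ∪ {a, b, d, f}
  {a, c, d, e, f}  = {a, d, e} ∪ {a, c, d, f}
  |family| = 11
Step 2. New:
  {b}  = {a, c, d, e, f}ᶜ
  {c}  = {a, b, d, e, f}ᶜ
  {e}  = {a, b, c, d, f}ᶜ
  {b, c, e}  = {b, e} ∪ {c, e}
  {a, b, d, e}  = {a, d, e} ∪ {b, e}
  {a, c, d, e}  = {a, d, e} ∪ {c, e}
  {b, c, e, f}  = {b, e} ∪ {b, c, f}
  |family| = 18
Step 3 (6 new):
  {a, d}  = {b, c, e, f}ᶜ
  {b, c}  = {c} ∪ {b}
  {b, f}  = {a, c, d, e}ᶜ
  {c, f}  = {a, b, d, e}ᶜ
  {a, d, f}  = {b, c, e}ᶜ
  {a, b, c, d, e}  = {a, d, e} ∪ {b, c, e}
  |family| = 24
Step 4: 7 new —
  {f}  = {a, b, c, d, e}ᶜ
  {a, b, d}  = {b} ∪ {a, d}
  {a, c, d}  = {c} ∪ {a, d}
  {b, e, f}  = {b, e} ∪ {b, f}
  {c, e, f}  = {e} ∪ {c, f}
  {a, b, c, d}  = {a, d} ∪ {b, c}
  {a, d, e, f}  = {b, c}ᶜ
  |family| = 31
Step 5: +1 →
  {e, f}  = {a, b, c, d}ᶜ
  |family| = 32
Step 6 adds nothing — fixpoint reached.

|σ(𝒢)| = 32.  σ(𝒢) = { {}, {b}, {c}, {e}, {f}, {a, d}, {b, c}, {b, e}, {b, f}, {c, e}, {c, f}, {e, f}, {a, b, d}, {a, c, d}, {a, d, e}, {a, d, f}, {b, c, e}, {b, c, f}, {b, e, f}, {c, e, f}, {a, b, c, d}, {a, b, d, e}, {a, b, d, f}, {a, c, d, e}, {a, c, d, f}, {a, d, e, f}, {b, c, e, f}, {a, b, c, d, e}, {a, b, c, d, f}, {a, b, d, e, f}, {a, c, d, e, f}, X }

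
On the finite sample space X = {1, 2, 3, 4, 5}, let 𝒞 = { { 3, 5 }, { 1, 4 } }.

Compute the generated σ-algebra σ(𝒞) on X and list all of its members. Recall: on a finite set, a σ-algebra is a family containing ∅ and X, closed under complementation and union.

Start: 𝒞 ∪ {∅, X} = { {}, { 1, 4 }, { 3, 5 }, X }.
Pass 1: +3 →
  { 1, 2, 4 }  = { 3, 5 }ᶜ
  { 2, 3, 5 }  = { 1, 4 }ᶜ
  { 1, 3, 4, 5 }  = { 3, 5 } ∪ { 1, 4 }
Pass 2 adds 1:
  { 2 }  = { 1, 3, 4, 5 }ᶜ
Pass 3: already closed under ᶜ and ∪.

Hence σ(𝒞) has 8 members: { {}, { 2 }, { 1, 4 }, { 3, 5 }, { 1, 2, 4 }, { 2, 3, 5 }, { 1, 3, 4, 5 }, X }.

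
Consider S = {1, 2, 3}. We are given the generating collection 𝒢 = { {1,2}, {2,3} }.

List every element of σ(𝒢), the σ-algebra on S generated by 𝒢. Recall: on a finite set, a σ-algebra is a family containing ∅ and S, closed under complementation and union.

Begin from { {}, {1,2}, {2,3}, S } (that is, 𝒢 plus ∅ and S).
Step 1: 2 new —
  {1}  = S∖{2,3}
  {3}  = S∖{1,2}
Step 2. New:
  {1,3}  = {3} ∪ {1}
Step 3: 1 new —
  {2}  = S∖{1,3}
Step 4: stable.

Therefore σ(𝒢) = { {}, {1}, {2}, {3}, {1,2}, {1,3}, {2,3}, S } (|σ(𝒢)| = 8).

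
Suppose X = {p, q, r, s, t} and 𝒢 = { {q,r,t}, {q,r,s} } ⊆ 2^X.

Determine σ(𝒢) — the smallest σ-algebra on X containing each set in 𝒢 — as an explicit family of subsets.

σ(𝒢) = { ∅, {p}, {s}, {t}, {p,s}, {p,t}, {q,r}, {s,t}, {p,q,r}, {p,s,t}, {q,r,s}, {q,r,t}, {p,q,r,s}, {p,q,r,t}, {q,r,s,t}, X }

Trace:
Seed the family with 𝒢 together with ∅ and X: { ∅, {q,r,s}, {q,r,t}, X }.
Round 1 adds 3:
  {p,s}  = complement {q,r,t}
  {p,t}  = complement {q,r,s}
  {q,r,s,t}  = {q,r,s} ∪ {q,r,t}
Round 2 adds 4:
  {p}  = complement {q,r,s,t}
  {p,s,t}  = {p,s} ∪ {p,t}
  {p,q,r,s}  = {q,r,s} ∪ {p,s}
  {p,q,r,t}  = {q,r,t} ∪ {p,t}
Round 3. New:
  {s}  = complement {p,q,r,t}
  {t}  = complement {p,q,r,s}
  {q,r}  = complement {p,s,t}
Round 4 adds 2:
  {s,t}  = {s} ∪ {t}
  {p,q,r}  = {q,r} ∪ {p}
After Round 5 the family is unchanged; done.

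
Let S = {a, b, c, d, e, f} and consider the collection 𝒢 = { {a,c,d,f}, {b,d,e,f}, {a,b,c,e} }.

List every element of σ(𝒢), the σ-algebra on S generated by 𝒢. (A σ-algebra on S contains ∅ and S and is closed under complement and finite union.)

|σ(𝒢)| = 8.  σ(𝒢) = { {}, {a,c}, {b,e}, {d,f}, {a,b,c,e}, {a,c,d,f}, {b,d,e,f}, S }

Derivation:
Begin from { {}, {a,b,c,e}, {a,c,d,f}, {b,d,e,f}, S } (that is, 𝒢 plus ∅ and S).
Round 1 (3 new):
  {a,c}  = complement {b,d,e,f}
  {b,e}  = complement {a,c,d,f}
  {d,f}  = complement {a,b,c,e}
  |family| = 8
Round 2: no new sets; the family is a σ-algebra.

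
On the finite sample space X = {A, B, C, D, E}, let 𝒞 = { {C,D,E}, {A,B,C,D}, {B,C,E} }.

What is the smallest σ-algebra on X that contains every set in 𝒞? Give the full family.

Seed the family with 𝒞 together with ∅ and X: { {}, {B,C,E}, {C,D,E}, {A,B,C,D}, X }.
Pass 1. New:
  {E}  = complement {A,B,C,D}
  {A,B}  = complement {C,D,E}
  {A,D}  = complement {B,C,E}
  {B,C,D,E}  = {C,D,E} ∪ {B,C,E}
  [9 total]
Pass 2 adds 6:
  {A}  = complement {B,C,D,E}
  {A,B,D}  = {A,B} ∪ {A,D}
  {A,B,E}  = {A,B} ∪ {E}
  {A,D,E}  = {E} ∪ {A,D}
  {A,B,C,E}  = {A,B} ∪ {B,C,E}
  {A,C,D,E}  = {C,D,E} ∪ {A,D}
  [15 total]
Pass 3: 7 new —
  {B}  = complement {A,C,D,E}
  {D}  = complement {A,B,C,E}
  {A,E}  = {E} ∪ {A}
  {B,C}  = complement {A,D,E}
  {C,D}  = complement {A,B,E}
  {C,E}  = complement {A,B,D}
  {A,B,D,E}  = {A,D,E} ∪ {A,B,E}
  [22 total]
Pass 4 adds 8:
  {C}  = complement {A,B,D,E}
  {B,D}  = {B} ∪ {D}
  {B,E}  = {B} ∪ {E}
  {D,E}  = {E} ∪ {D}
  {A,B,C}  = {A,B} ∪ {B,C}
  {A,C,D}  = {C,D} ∪ {A,D}
  {A,C,E}  = {A,E} ∪ {C,E}
  {B,C,D}  = complement {A,E}
  [30 total]
Pass 5: 2 new —
  {A,C}  = {C} ∪ {A}
  {B,D,E}  = {B,E} ∪ {D,E}
  [32 total]
Pass 6: already closed under ᶜ and ∪.

|σ(𝒞)| = 32.  σ(𝒞) = { {}, {A}, {B}, {C}, {D}, {E}, {A,B}, {A,C}, {A,D}, {A,E}, {B,C}, {B,D}, {B,E}, {C,D}, {C,E}, {D,E}, {A,B,C}, {A,B,D}, {A,B,E}, {A,C,D}, {A,C,E}, {A,D,E}, {B,C,D}, {B,C,E}, {B,D,E}, {C,D,E}, {A,B,C,D}, {A,B,C,E}, {A,B,D,E}, {A,C,D,E}, {B,C,D,E}, X }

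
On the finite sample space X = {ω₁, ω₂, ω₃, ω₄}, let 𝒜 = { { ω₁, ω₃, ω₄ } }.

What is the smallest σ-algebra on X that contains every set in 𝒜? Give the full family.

Take S₀ = 𝒜 ∪ {∅, X} = { ∅, { ω₁, ω₃, ω₄ }, X }.
Round 1: 1 new —
  { ω₂ }  = ᶜ of { ω₁, ω₃, ω₄ }
  (now 4)
Round 2: already closed under ᶜ and ∪.

Therefore σ(𝒜) = { ∅, { ω₂ }, { ω₁, ω₃, ω₄ }, X } (|σ(𝒜)| = 4).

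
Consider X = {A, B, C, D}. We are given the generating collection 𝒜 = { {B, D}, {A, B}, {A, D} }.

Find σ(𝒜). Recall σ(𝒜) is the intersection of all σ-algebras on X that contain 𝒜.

σ(𝒜) = { {}, {A}, {B}, {C}, {D}, {A, B}, {A, C}, {A, D}, {B, C}, {B, D}, {C, D}, {A, B, C}, {A, B, D}, {A, C, D}, {B, C, D}, X }

Working:
Start: 𝒜 ∪ {∅, X} = { {}, {A, B}, {A, D}, {B, D}, X }.
Round 1: 4 new —
  {A, C}  = ᶜ of {B, D}
  {B, C}  = ᶜ of {A, D}
  {C, D}  = ᶜ of {A, B}
  {A, B, D}  = {A, D} ∪ {A, B}
  (now 9)
Round 2: +4 →
  {C}  = ᶜ of {A, B, D}
  {A, B, C}  = {A, B} ∪ {B, C}
  {A, C, D}  = {C, D} ∪ {A, D}
  {B, C, D}  = {C, D} ∪ {B, C}
  (now 13)
Round 3: 3 new —
  {A}  = ᶜ of {B, C, D}
  {B}  = ᶜ of {A, C, D}
  {D}  = ᶜ of {A, B, C}
  (now 16)
Round 4: stable.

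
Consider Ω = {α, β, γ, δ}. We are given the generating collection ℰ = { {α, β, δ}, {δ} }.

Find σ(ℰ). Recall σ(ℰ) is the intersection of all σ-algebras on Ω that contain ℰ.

Take S₀ = ℰ ∪ {∅, Ω} = { ∅, {δ}, {α, β, δ}, Ω }.
Round 1 (2 new):
  {γ}  = complement {α, β, δ}
  {α, β, γ}  = complement {δ}
  — 6 sets.
Round 2: +1 →
  {γ, δ}  = {γ} ∪ {δ}
  — 7 sets.
Round 3 (1 new):
  {α, β}  = complement {γ, δ}
  — 8 sets.
After Round 4 the family is unchanged; done.

σ(ℰ) = { ∅, {γ}, {δ}, {α, β}, {γ, δ}, {α, β, γ}, {α, β, δ}, Ω }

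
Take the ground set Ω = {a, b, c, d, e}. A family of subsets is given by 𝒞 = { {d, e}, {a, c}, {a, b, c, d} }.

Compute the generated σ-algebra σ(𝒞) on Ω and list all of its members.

Start: 𝒞 ∪ {∅, Ω} = { ∅, {a, c}, {d, e}, {a, b, c, d}, Ω }.
Step 1: +4 →
  {e}  = {a, b, c, d}ᶜ
  {a, b, c}  = {d, e}ᶜ
  {b, d, e}  = {a, c}ᶜ
  {a, c, d, e}  = {d, e} ∪ {a, c}
Step 2 (3 new):
  {b}  = {a, c, d, e}ᶜ
  {a, c, e}  = {e} ∪ {a, c}
  {a, b, c, e}  = {a, b, c} ∪ {e}
Step 3: +3 →
  {d}  = {a, b, c, e}ᶜ
  {b, d}  = {a, c, e}ᶜ
  {b, e}  = {b} ∪ {e}
Step 4 adds 1:
  {a, c, d}  = {b, e}ᶜ
After Step 5 the family is unchanged; done.

Hence σ(𝒞) has 16 members: { ∅, {b}, {d}, {e}, {a, c}, {b, d}, {b, e}, {d, e}, {a, b, c}, {a, c, d}, {a, c, e}, {b, d, e}, {a, b, c, d}, {a, b, c, e}, {a, c, d, e}, Ω }.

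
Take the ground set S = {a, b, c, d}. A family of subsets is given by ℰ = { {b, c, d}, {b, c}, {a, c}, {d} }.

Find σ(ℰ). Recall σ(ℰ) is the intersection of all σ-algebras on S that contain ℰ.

Seed the family with ℰ together with ∅ and S: { {}, {d}, {a, c}, {b, c}, {b, c, d}, S }.
Round 1: +5 →
  {a}  = ᶜ of {b, c, d}
  {a, d}  = ᶜ of {b, c}
  {b, d}  = ᶜ of {a, c}
  {a, b, c}  = ᶜ of {d}
  {a, c, d}  = {a, c} ∪ {d}
  — 11 sets.
Round 2: 2 new —
  {b}  = ᶜ of {a, c, d}
  {a, b, d}  = {a, d} ∪ {b, d}
  — 13 sets.
Round 3 adds 2:
  {c}  = ᶜ of {a, b, d}
  {a, b}  = {b} ∪ {a}
  — 15 sets.
Round 4: 1 new —
  {c, d}  = ᶜ of {a, b}
  — 16 sets.
Round 5: stable.

|σ(ℰ)| = 16.  σ(ℰ) = { {}, {a}, {b}, {c}, {d}, {a, b}, {a, c}, {a, d}, {b, c}, {b, d}, {c, d}, {a, b, c}, {a, b, d}, {a, c, d}, {b, c, d}, S }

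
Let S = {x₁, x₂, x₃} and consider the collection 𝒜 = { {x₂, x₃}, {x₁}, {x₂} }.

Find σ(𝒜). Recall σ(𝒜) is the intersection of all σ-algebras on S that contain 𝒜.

Initial family (5 sets): { {}, {x₁}, {x₂}, {x₂, x₃}, S }.
Pass 1. New:
  {x₁, x₂}  = {x₂} ∪ {x₁}
  {x₁, x₃}  = ᶜ of {x₂}
  |family| = 7
Pass 2: +1 →
  {x₃}  = ᶜ of {x₁, x₂}
  |family| = 8
Pass 3: stable.

Hence σ(𝒜) has 8 members: { {}, {x₁}, {x₂}, {x₃}, {x₁, x₂}, {x₁, x₃}, {x₂, x₃}, S }.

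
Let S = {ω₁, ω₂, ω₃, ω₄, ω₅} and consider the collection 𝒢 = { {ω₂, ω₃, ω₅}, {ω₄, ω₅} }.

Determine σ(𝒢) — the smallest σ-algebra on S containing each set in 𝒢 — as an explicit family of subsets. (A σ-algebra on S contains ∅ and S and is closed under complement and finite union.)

σ(𝒢) = { ∅, {ω₁}, {ω₄}, {ω₅}, {ω₁, ω₄}, {ω₁, ω₅}, {ω₂, ω₃}, {ω₄, ω₅}, {ω₁, ω₂, ω₃}, {ω₁, ω₄, ω₅}, {ω₂, ω₃, ω₄}, {ω₂, ω₃, ω₅}, {ω₁, ω₂, ω₃, ω₄}, {ω₁, ω₂, ω₃, ω₅}, {ω₂, ω₃, ω₄, ω₅}, S }

Check:
Seed the family with 𝒢 together with ∅ and S: { ∅, {ω₄, ω₅}, {ω₂, ω₃, ω₅}, S }.
Pass 1 adds 3:
  {ω₁, ω₄}  = {ω₂, ω₃, ω₅}ᶜ
  {ω₁, ω₂, ω₃}  = {ω₄, ω₅}ᶜ
  {ω₂, ω₃, ω₄, ω₅}  = {ω₄, ω₅} ∪ {ω₂, ω₃, ω₅}
  (now 7)
Pass 2 adds 4:
  {ω₁}  = {ω₂, ω₃, ω₄, ω₅}ᶜ
  {ω₁, ω₄, ω₅}  = {ω₄, ω₅} ∪ {ω₁, ω₄}
  {ω₁, ω₂, ω₃, ω₄}  = {ω₁, ω₂, ω₃} ∪ {ω₁, ω₄}
  {ω₁, ω₂, ω₃, ω₅}  = {ω₂, ω₃, ω₅} ∪ {ω₁, ω₂, ω₃}
  (now 11)
Pass 3 (3 new):
  {ω₄}  = {ω₁, ω₂, ω₃, ω₅}ᶜ
  {ω₅}  = {ω₁, ω₂, ω₃, ω₄}ᶜ
  {ω₂, ω₃}  = {ω₁, ω₄, ω₅}ᶜ
  (now 14)
Pass 4 adds 2:
  {ω₁, ω₅}  = {ω₅} ∪ {ω₁}
  {ω₂, ω₃, ω₄}  = {ω₂, ω₃} ∪ {ω₄}
  (now 16)
Pass 5: already closed under ᶜ and ∪.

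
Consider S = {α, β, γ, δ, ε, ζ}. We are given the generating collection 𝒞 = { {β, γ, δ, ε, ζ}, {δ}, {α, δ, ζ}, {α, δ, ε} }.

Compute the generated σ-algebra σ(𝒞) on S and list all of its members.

σ(𝒞) (32 sets): { ∅, {α}, {δ}, {ε}, {ζ}, {α, δ}, {α, ε}, {α, ζ}, {β, γ}, {δ, ε}, {δ, ζ}, {ε, ζ}, {α, β, γ}, {α, δ, ε}, {α, δ, ζ}, {α, ε, ζ}, {β, γ, δ}, {β, γ, ε}, {β, γ, ζ}, {δ, ε, ζ}, {α, β, γ, δ}, {α, β, γ, ε}, {α, β, γ, ζ}, {α, δ, ε, ζ}, {β, γ, δ, ε}, {β, γ, δ, ζ}, {β, γ, ε, ζ}, {α, β, γ, δ, ε}, {α, β, γ, δ, ζ}, {α, β, γ, ε, ζ}, {β, γ, δ, ε, ζ}, S }

Working:
Take S₀ = 𝒞 ∪ {∅, S} = { ∅, {δ}, {α, δ, ε}, {α, δ, ζ}, {β, γ, δ, ε, ζ}, S }.
Step 1. New:
  {α}  = complement {β, γ, δ, ε, ζ}
  {β, γ, ε}  = complement {α, δ, ζ}
  {β, γ, ζ}  = complement {α, δ, ε}
  {α, δ, ε, ζ}  = {α, δ, ε} ∪ {α, δ, ζ}
  {α, β, γ, ε, ζ}  = complement {δ}
  |family| = 11
Step 2: +9 →
  {α, δ}  = {α} ∪ {δ}
  {β, γ}  = complement {α, δ, ε, ζ}
  {α, β, γ, ε}  = {α} ∪ {β, γ, ε}
  {α, β, γ, ζ}  = {α} ∪ {β, γ, ζ}
  {β, γ, δ, ε}  = {β, γ, ε} ∪ {δ}
  {β, γ, δ, ζ}  = {β, γ, ζ} ∪ {δ}
  {β, γ, ε, ζ}  = {β, γ, ζ} ∪ {β, γ, ε}
  {α, β, γ, δ, ε}  = {α, δ, ε} ∪ {β, γ, ε}
  {α, β, γ, δ, ζ}  = {β, γ, ζ} ∪ {α, δ, ζ}
  |family| = 20
Step 3. New:
  {ε}  = complement {α, β, γ, δ, ζ}
  {ζ}  = complement {α, β, γ, δ, ε}
  {α, ε}  = complement {β, γ, δ, ζ}
  {α, ζ}  = complement {β, γ, δ, ε}
  {δ, ε}  = complement {α, β, γ, ζ}
  {δ, ζ}  = complement {α, β, γ, ε}
  {α, β, γ}  = {β, γ} ∪ {α}
  {β, γ, δ}  = {β, γ} ∪ {δ}
  {α, β, γ, δ}  = {α, δ} ∪ {β, γ}
  |family| = 29
Step 4 (3 new):
  {ε, ζ}  = complement {α, β, γ, δ}
  {α, ε, ζ}  = complement {β, γ, δ}
  {δ, ε, ζ}  = complement {α, β, γ}
  |family| = 32
Step 5: closed — nothing new.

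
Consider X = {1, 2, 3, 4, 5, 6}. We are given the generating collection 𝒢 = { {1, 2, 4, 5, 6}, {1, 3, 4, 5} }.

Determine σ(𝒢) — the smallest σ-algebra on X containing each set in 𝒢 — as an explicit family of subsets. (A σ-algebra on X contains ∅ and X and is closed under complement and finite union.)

|σ(𝒢)| = 8.  σ(𝒢) = { ∅, {3}, {2, 6}, {1, 4, 5}, {2, 3, 6}, {1, 3, 4, 5}, {1, 2, 4, 5, 6}, X }

Working:
Take S₀ = 𝒢 ∪ {∅, X} = { ∅, {1, 3, 4, 5}, {1, 2, 4, 5, 6}, X }.
Round 1 adds 2:
  {3}  = X∖{1, 2, 4, 5, 6}
  {2, 6}  = X∖{1, 3, 4, 5}
  [6 total]
Round 2 adds 1:
  {2, 3, 6}  = {3} ∪ {2, 6}
  [7 total]
Round 3 (1 new):
  {1, 4, 5}  = X∖{2, 3, 6}
  [8 total]
Round 4: no new sets; the family is a σ-algebra.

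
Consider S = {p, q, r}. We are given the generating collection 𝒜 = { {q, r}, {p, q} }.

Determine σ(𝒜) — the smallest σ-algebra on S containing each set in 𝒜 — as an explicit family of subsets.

σ(𝒜) (8 sets): { ∅, {p}, {q}, {r}, {p, q}, {p, r}, {q, r}, S }

Trace:
Take S₀ = 𝒜 ∪ {∅, S} = { ∅, {p, q}, {q, r}, S }.
Step 1 adds 2:
  {p}  = {q, r}ᶜ
  {r}  = {p, q}ᶜ
  |family| = 6
Step 2 (1 new):
  {p, r}  = {r} ∪ {p}
  |family| = 7
Step 3 (1 new):
  {q}  = {p, r}ᶜ
  |family| = 8
Step 4 adds nothing — fixpoint reached.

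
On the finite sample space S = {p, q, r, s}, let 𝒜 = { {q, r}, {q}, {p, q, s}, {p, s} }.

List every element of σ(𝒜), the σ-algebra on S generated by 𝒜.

σ(𝒜) (8 sets): { ∅, {q}, {r}, {p, s}, {q, r}, {p, q, s}, {p, r, s}, S }

Trace:
Begin from { ∅, {q}, {p, s}, {q, r}, {p, q, s}, S } (that is, 𝒜 plus ∅ and S).
Step 1 (2 new):
  {r}  = {p, q, s}ᶜ
  {p, r, s}  = {q}ᶜ
Step 2: already closed under ᶜ and ∪.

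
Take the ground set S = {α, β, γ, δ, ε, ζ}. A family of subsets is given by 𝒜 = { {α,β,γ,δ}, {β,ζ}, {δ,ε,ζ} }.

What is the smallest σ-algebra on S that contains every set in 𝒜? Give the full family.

σ(𝒜) (32 sets): { {}, {β}, {δ}, {ε}, {ζ}, {α,γ}, {β,δ}, {β,ε}, {β,ζ}, {δ,ε}, {δ,ζ}, {ε,ζ}, {α,β,γ}, {α,γ,δ}, {α,γ,ε}, {α,γ,ζ}, {β,δ,ε}, {β,δ,ζ}, {β,ε,ζ}, {δ,ε,ζ}, {α,β,γ,δ}, {α,β,γ,ε}, {α,β,γ,ζ}, {α,γ,δ,ε}, {α,γ,δ,ζ}, {α,γ,ε,ζ}, {β,δ,ε,ζ}, {α,β,γ,δ,ε}, {α,β,γ,δ,ζ}, {α,β,γ,ε,ζ}, {α,γ,δ,ε,ζ}, S }

Derivation:
Start: 𝒜 ∪ {∅, S} = { {}, {β,ζ}, {δ,ε,ζ}, {α,β,γ,δ}, S }.
Step 1: 5 new —
  {ε,ζ}  = {α,β,γ,δ}ᶜ
  {α,β,γ}  = {δ,ε,ζ}ᶜ
  {α,γ,δ,ε}  = {β,ζ}ᶜ
  {β,δ,ε,ζ}  = {β,ζ} ∪ {δ,ε,ζ}
  {α,β,γ,δ,ζ}  = {β,ζ} ∪ {α,β,γ,δ}
  |family| = 10
Step 2 adds 7:
  {ε}  = {α,β,γ,δ,ζ}ᶜ
  {α,γ}  = {β,δ,ε,ζ}ᶜ
  {β,ε,ζ}  = {ε,ζ} ∪ {β,ζ}
  {α,β,γ,ζ}  = {α,β,γ} ∪ {β,ζ}
  {α,β,γ,δ,ε}  = {α,β,γ} ∪ {α,γ,δ,ε}
  {α,β,γ,ε,ζ}  = {α,β,γ} ∪ {ε,ζ}
  {α,γ,δ,ε,ζ}  = {ε,ζ} ∪ {α,γ,δ,ε}
  |family| = 17
Step 3: 8 new —
  {β}  = {α,γ,δ,ε,ζ}ᶜ
  {δ}  = {α,β,γ,ε,ζ}ᶜ
  {ζ}  = {α,β,γ,δ,ε}ᶜ
  {δ,ε}  = {α,β,γ,ζ}ᶜ
  {α,γ,δ}  = {β,ε,ζ}ᶜ
  {α,γ,ε}  = {α,γ} ∪ {ε}
  {α,β,γ,ε}  = {α,β,γ} ∪ {ε}
  {α,γ,ε,ζ}  = {ε,ζ} ∪ {α,γ}
  |family| = 25
Step 4: +7 →
  {β,δ}  = {α,γ,ε,ζ}ᶜ
  {β,ε}  = {β} ∪ {ε}
  {δ,ζ}  = {α,β,γ,ε}ᶜ
  {α,γ,ζ}  = {ζ} ∪ {α,γ}
  {β,δ,ε}  = {β} ∪ {δ,ε}
  {β,δ,ζ}  = {α,γ,ε}ᶜ
  {α,γ,δ,ζ}  = {ζ} ∪ {α,γ,δ}
  |family| = 32
After Step 5 the family is unchanged; done.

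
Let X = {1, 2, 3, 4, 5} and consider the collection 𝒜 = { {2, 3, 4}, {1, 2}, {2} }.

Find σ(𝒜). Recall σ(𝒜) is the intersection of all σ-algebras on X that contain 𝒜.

|σ(𝒜)| = 16.  σ(𝒜) = { {}, {1}, {2}, {5}, {1, 2}, {1, 5}, {2, 5}, {3, 4}, {1, 2, 5}, {1, 3, 4}, {2, 3, 4}, {3, 4, 5}, {1, 2, 3, 4}, {1, 3, 4, 5}, {2, 3, 4, 5}, X }

Derivation:
Begin from { {}, {2}, {1, 2}, {2, 3, 4}, X } (that is, 𝒜 plus ∅ and X).
Iteration 1: 4 new —
  {1, 5}  = ᶜ of {2, 3, 4}
  {3, 4, 5}  = ᶜ of {1, 2}
  {1, 2, 3, 4}  = {2, 3, 4} ∪ {1, 2}
  {1, 3, 4, 5}  = ᶜ of {2}
Iteration 2. New:
  {5}  = ᶜ of {1, 2, 3, 4}
  {1, 2, 5}  = {1, 2} ∪ {1, 5}
  {2, 3, 4, 5}  = {3, 4, 5} ∪ {2, 3, 4}
Iteration 3: 3 new —
  {1}  = ᶜ of {2, 3, 4, 5}
  {2, 5}  = {2} ∪ {5}
  {3, 4}  = ᶜ of {1, 2, 5}
Iteration 4: +1 →
  {1, 3, 4}  = ᶜ of {2, 5}
Iteration 5: stable.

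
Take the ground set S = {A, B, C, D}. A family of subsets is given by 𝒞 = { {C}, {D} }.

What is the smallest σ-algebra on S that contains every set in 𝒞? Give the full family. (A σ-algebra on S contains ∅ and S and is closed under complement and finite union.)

Start: 𝒞 ∪ {∅, S} = { {}, {C}, {D}, S }.
Iteration 1: 3 new —
  {C, D}  = {C} ∪ {D}
  {A, B, C}  = {D}ᶜ
  {A, B, D}  = {C}ᶜ
  |family| = 7
Iteration 2. New:
  {A, B}  = {C, D}ᶜ
  |family| = 8
Iteration 3: no new sets; the family is a σ-algebra.

|σ(𝒞)| = 8.  σ(𝒞) = { {}, {C}, {D}, {A, B}, {C, D}, {A, B, C}, {A, B, D}, S }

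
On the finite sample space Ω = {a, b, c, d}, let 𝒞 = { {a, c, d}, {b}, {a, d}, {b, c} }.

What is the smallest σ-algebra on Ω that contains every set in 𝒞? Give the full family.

σ(𝒞) (8 sets): { {}, {b}, {c}, {a, d}, {b, c}, {a, b, d}, {a, c, d}, Ω }

Derivation:
Take S₀ = 𝒞 ∪ {∅, Ω} = { {}, {b}, {a, d}, {b, c}, {a, c, d}, Ω }.
Pass 1: 1 new —
  {a, b, d}  = {a, d} ∪ {b}
  |family| = 7
Pass 2 adds 1:
  {c}  = Ω∖{a, b, d}
  |family| = 8
Pass 3: closed — nothing new.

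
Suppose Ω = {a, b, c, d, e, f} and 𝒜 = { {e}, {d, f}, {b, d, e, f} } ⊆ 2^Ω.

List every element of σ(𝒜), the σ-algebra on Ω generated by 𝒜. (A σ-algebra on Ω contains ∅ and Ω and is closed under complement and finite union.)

σ(𝒜) (16 sets): { ∅, {b}, {e}, {a, c}, {b, e}, {d, f}, {a, b, c}, {a, c, e}, {b, d, f}, {d, e, f}, {a, b, c, e}, {a, c, d, f}, {b, d, e, f}, {a, b, c, d, f}, {a, c, d, e, f}, Ω }

Working:
Begin from { ∅, {e}, {d, f}, {b, d, e, f}, Ω } (that is, 𝒜 plus ∅ and Ω).
Step 1. New:
  {a, c}  = ᶜ of {b, d, e, f}
  {d, e, f}  = {d, f} ∪ {e}
  {a, b, c, e}  = ᶜ of {d, f}
  {a, b, c, d, f}  = ᶜ of {e}
  — 9 sets.
Step 2 adds 4:
  {a, b, c}  = ᶜ of {d, e, f}
  {a, c, e}  = {e} ∪ {a, c}
  {a, c, d, f}  = {a, c} ∪ {d, f}
  {a, c, d, e, f}  = {a, c} ∪ {d, e, f}
  — 13 sets.
Step 3. New:
  {b}  = ᶜ of {a, c, d, e, f}
  {b, e}  = ᶜ of {a, c, d, f}
  {b, d, f}  = ᶜ of {a, c, e}
  — 16 sets.
Step 4: stable.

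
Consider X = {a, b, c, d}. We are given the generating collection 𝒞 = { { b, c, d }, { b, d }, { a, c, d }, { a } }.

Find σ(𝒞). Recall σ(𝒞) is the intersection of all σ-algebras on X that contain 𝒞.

σ(𝒞) = { {  }, { a }, { b }, { c }, { d }, { a, b }, { a, c }, { a, d }, { b, c }, { b, d }, { c, d }, { a, b, c }, { a, b, d }, { a, c, d }, { b, c, d }, X }

Working:
Start: 𝒞 ∪ {∅, X} = { {  }, { a }, { b, d }, { a, c, d }, { b, c, d }, X }.
Pass 1. New:
  { b }  = { a, c, d }ᶜ
  { a, c }  = { b, d }ᶜ
  { a, b, d }  = { b, d } ∪ { a }
  (now 9)
Pass 2 adds 3:
  { c }  = { a, b, d }ᶜ
  { a, b }  = { b } ∪ { a }
  { a, b, c }  = { b } ∪ { a, c }
  (now 12)
Pass 3. New:
  { d }  = { a, b, c }ᶜ
  { b, c }  = { c } ∪ { b }
  { c, d }  = { a, b }ᶜ
  (now 15)
Pass 4. New:
  { a, d }  = { b, c }ᶜ
  (now 16)
Pass 5: already closed under ᶜ and ∪.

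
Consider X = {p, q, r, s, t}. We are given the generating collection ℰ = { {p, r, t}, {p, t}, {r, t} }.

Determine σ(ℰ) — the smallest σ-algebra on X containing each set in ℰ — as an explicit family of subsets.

Answer: σ(ℰ) = { ∅, {p}, {r}, {t}, {p, r}, {p, t}, {q, s}, {r, t}, {p, q, s}, {p, r, t}, {q, r, s}, {q, s, t}, {p, q, r, s}, {p, q, s, t}, {q, r, s, t}, X }

Trace:
Start: ℰ ∪ {∅, X} = { ∅, {p, t}, {r, t}, {p, r, t}, X }.
Step 1. New:
  {q, s}  = X∖{p, r, t}
  {p, q, s}  = X∖{r, t}
  {q, r, s}  = X∖{p, t}
  — 8 sets.
Step 2 (3 new):
  {p, q, r, s}  = {q, r, s} ∪ {p, q, s}
  {p, q, s, t}  = {p, q, s} ∪ {p, t}
  {q, r, s, t}  = {r, t} ∪ {q, r, s}
  — 11 sets.
Step 3. New:
  {p}  = X∖{q, r, s, t}
  {r}  = X∖{p, q, s, t}
  {t}  = X∖{p, q, r, s}
  — 14 sets.
Step 4 (2 new):
  {p, r}  = {r} ∪ {p}
  {q, s, t}  = {q, s} ∪ {t}
  — 16 sets.
Step 5: closed — nothing new.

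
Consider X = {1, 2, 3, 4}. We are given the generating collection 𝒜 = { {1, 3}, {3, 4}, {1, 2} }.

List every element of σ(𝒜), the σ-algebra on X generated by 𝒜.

Take S₀ = 𝒜 ∪ {∅, X} = { {}, {1, 2}, {1, 3}, {3, 4}, X }.
Pass 1: 3 new —
  {2, 4}  = complement {1, 3}
  {1, 2, 3}  = {1, 2} ∪ {1, 3}
  {1, 3, 4}  = {3, 4} ∪ {1, 3}
  — 8 sets.
Pass 2. New:
  {2}  = complement {1, 3, 4}
  {4}  = complement {1, 2, 3}
  {1, 2, 4}  = {1, 2} ∪ {2, 4}
  {2, 3, 4}  = {3, 4} ∪ {2, 4}
  — 12 sets.
Pass 3 adds 2:
  {1}  = complement {2, 3, 4}
  {3}  = complement {1, 2, 4}
  — 14 sets.
Pass 4 adds 2:
  {1, 4}  = {4} ∪ {1}
  {2, 3}  = {3} ∪ {2}
  — 16 sets.
After Pass 5 the family is unchanged; done.

Hence σ(𝒜) has 16 members: { {}, {1}, {2}, {3}, {4}, {1, 2}, {1, 3}, {1, 4}, {2, 3}, {2, 4}, {3, 4}, {1, 2, 3}, {1, 2, 4}, {1, 3, 4}, {2, 3, 4}, X }.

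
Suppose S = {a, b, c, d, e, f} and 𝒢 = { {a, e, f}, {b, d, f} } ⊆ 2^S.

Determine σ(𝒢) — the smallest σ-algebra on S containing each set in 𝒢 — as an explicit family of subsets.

σ(𝒢) = { {}, {c}, {f}, {a, e}, {b, d}, {c, f}, {a, c, e}, {a, e, f}, {b, c, d}, {b, d, f}, {a, b, d, e}, {a, c, e, f}, {b, c, d, f}, {a, b, c, d, e}, {a, b, d, e, f}, S }

Working:
Take S₀ = 𝒢 ∪ {∅, S} = { {}, {a, e, f}, {b, d, f}, S }.
Iteration 1 (3 new):
  {a, c, e}  = {b, d, f}ᶜ
  {b, c, d}  = {a, e, f}ᶜ
  {a, b, d, e, f}  = {b, d, f} ∪ {a, e, f}
  (now 7)
Iteration 2 (4 new):
  {c}  = {a, b, d, e, f}ᶜ
  {a, c, e, f}  = {a, e, f} ∪ {a, c, e}
  {b, c, d, f}  = {b, d, f} ∪ {b, c, d}
  {a, b, c, d, e}  = {b, c, d} ∪ {a, c, e}
  (now 11)
Iteration 3 adds 3:
  {f}  = {a, b, c, d, e}ᶜ
  {a, e}  = {b, c, d, f}ᶜ
  {b, d}  = {a, c, e, f}ᶜ
  (now 14)
Iteration 4 (2 new):
  {c, f}  = {c} ∪ {f}
  {a, b, d, e}  = {a, e} ∪ {b, d}
  (now 16)
Iteration 5: stable.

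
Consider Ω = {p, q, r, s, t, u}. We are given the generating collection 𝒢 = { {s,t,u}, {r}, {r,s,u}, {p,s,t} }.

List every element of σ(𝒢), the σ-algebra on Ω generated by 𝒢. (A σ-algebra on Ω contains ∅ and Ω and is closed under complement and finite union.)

Take S₀ = 𝒢 ∪ {∅, Ω} = { {}, {r}, {p,s,t}, {r,s,u}, {s,t,u}, Ω }.
Iteration 1 adds 8:
  {p,q,r}  = {s,t,u}ᶜ
  {p,q,t}  = {r,s,u}ᶜ
  {q,r,u}  = {p,s,t}ᶜ
  {p,r,s,t}  = {p,s,t} ∪ {r}
  {p,s,t,u}  = {p,s,t} ∪ {s,t,u}
  {r,s,t,u}  = {r} ∪ {s,t,u}
  {p,q,s,t,u}  = {r}ᶜ
  {p,r,s,t,u}  = {p,s,t} ∪ {r,s,u}
  |family| = 14
Iteration 2: 12 new —
  {q}  = {p,r,s,t,u}ᶜ
  {p,q}  = {r,s,t,u}ᶜ
  {q,r}  = {p,s,t,u}ᶜ
  {q,u}  = {p,r,s,t}ᶜ
  {p,q,r,t}  = {p,q,r} ∪ {p,q,t}
  {p,q,r,u}  = {p,q,r} ∪ {q,r,u}
  {p,q,s,t}  = {p,s,t} ∪ {p,q,t}
  {q,r,s,u}  = {q,r,u} ∪ {r,s,u}
  {p,q,r,s,t}  = {p,s,t} ∪ {p,q,r}
  {p,q,r,s,u}  = {p,q,r} ∪ {r,s,u}
  {p,q,r,t,u}  = {q,r,u} ∪ {p,q,t}
  {q,r,s,t,u}  = {r,s,t,u} ∪ {q,r,u}
  |family| = 26
Iteration 3 (11 new):
  {p}  = {q,r,s,t,u}ᶜ
  {s}  = {p,q,r,t,u}ᶜ
  {t}  = {p,q,r,s,u}ᶜ
  {u}  = {p,q,r,s,t}ᶜ
  {p,t}  = {q,r,s,u}ᶜ
  {r,u}  = {p,q,s,t}ᶜ
  {s,t}  = {p,q,r,u}ᶜ
  {s,u}  = {p,q,r,t}ᶜ
  {p,q,u}  = {p,q} ∪ {q,u}
  {p,q,t,u}  = {q,u} ∪ {p,q,t}
  {q,s,t,u}  = {q} ∪ {s,t,u}
  |family| = 37
Iteration 4: 26 new —
  {p,r}  = {q,s,t,u}ᶜ
  {p,s}  = {p} ∪ {s}
  {p,u}  = {p} ∪ {u}
  {q,s}  = {q} ∪ {s}
  {q,t}  = {q} ∪ {t}
  {r,s}  = {p,q,t,u}ᶜ
  {r,t}  = {t} ∪ {r}
  {t,u}  = {u} ∪ {t}
  {p,q,s}  = {p,q} ∪ {s}
  {p,r,t}  = {r} ∪ {p,t}
  {p,r,u}  = {p} ∪ {r,u}
  {p,s,u}  = {p} ∪ {s,u}
  {p,t,u}  = {u} ∪ {p,t}
  {q,r,s}  = {q,r} ∪ {s}
  {q,r,t}  = {t} ∪ {q,r}
  {q,s,t}  = {q} ∪ {s,t}
  {q,s,u}  = {q} ∪ {s,u}
  {q,t,u}  = {q,u} ∪ {t}
  {r,s,t}  = {p,q,u}ᶜ
  {r,t,u}  = {t} ∪ {r,u}
  {p,q,r,s}  = {p,q,r} ∪ {s}
  {p,q,s,u}  = {p,q} ∪ {s,u}
  {p,r,s,u}  = {p} ∪ {r,s,u}
  {p,r,t,u}  = {r,u} ∪ {p,t}
  {q,r,s,t}  = {s,t} ∪ {q,r}
  {q,r,t,u}  = {q,r,u} ∪ {t}
  |family| = 63
Iteration 5 adds 1:
  {p,r,s}  = {q,t,u}ᶜ
  |family| = 64
Iteration 6: no new sets; the family is a σ-algebra.

|σ(𝒢)| = 64.  σ(𝒢) = { {}, {p}, {q}, {r}, {s}, {t}, {u}, {p,q}, {p,r}, {p,s}, {p,t}, {p,u}, {q,r}, {q,s}, {q,t}, {q,u}, {r,s}, {r,t}, {r,u}, {s,t}, {s,u}, {t,u}, {p,q,r}, {p,q,s}, {p,q,t}, {p,q,u}, {p,r,s}, {p,r,t}, {p,r,u}, {p,s,t}, {p,s,u}, {p,t,u}, {q,r,s}, {q,r,t}, {q,r,u}, {q,s,t}, {q,s,u}, {q,t,u}, {r,s,t}, {r,s,u}, {r,t,u}, {s,t,u}, {p,q,r,s}, {p,q,r,t}, {p,q,r,u}, {p,q,s,t}, {p,q,s,u}, {p,q,t,u}, {p,r,s,t}, {p,r,s,u}, {p,r,t,u}, {p,s,t,u}, {q,r,s,t}, {q,r,s,u}, {q,r,t,u}, {q,s,t,u}, {r,s,t,u}, {p,q,r,s,t}, {p,q,r,s,u}, {p,q,r,t,u}, {p,q,s,t,u}, {p,r,s,t,u}, {q,r,s,t,u}, Ω }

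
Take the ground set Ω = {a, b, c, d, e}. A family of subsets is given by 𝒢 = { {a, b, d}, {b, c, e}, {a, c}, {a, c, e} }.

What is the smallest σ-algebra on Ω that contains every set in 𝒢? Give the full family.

σ(𝒢) = { ∅, {a}, {b}, {c}, {d}, {e}, {a, b}, {a, c}, {a, d}, {a, e}, {b, c}, {b, d}, {b, e}, {c, d}, {c, e}, {d, e}, {a, b, c}, {a, b, d}, {a, b, e}, {a, c, d}, {a, c, e}, {a, d, e}, {b, c, d}, {b, c, e}, {b, d, e}, {c, d, e}, {a, b, c, d}, {a, b, c, e}, {a, b, d, e}, {a, c, d, e}, {b, c, d, e}, Ω }

Trace:
Begin from { ∅, {a, c}, {a, b, d}, {a, c, e}, {b, c, e}, Ω } (that is, 𝒢 plus ∅ and Ω).
Round 1 (6 new):
  {a, d}  = {b, c, e}ᶜ
  {b, d}  = {a, c, e}ᶜ
  {c, e}  = {a, b, d}ᶜ
  {b, d, e}  = {a, c}ᶜ
  {a, b, c, d}  = {a, c} ∪ {a, b, d}
  {a, b, c, e}  = {b, c, e} ∪ {a, c}
  |family| = 12
Round 2: 6 new —
  {d}  = {a, b, c, e}ᶜ
  {e}  = {a, b, c, d}ᶜ
  {a, c, d}  = {a, d} ∪ {a, c}
  {a, b, d, e}  = {a, b, d} ∪ {b, d, e}
  {a, c, d, e}  = {a, c, e} ∪ {a, d}
  {b, c, d, e}  = {b, c, e} ∪ {b, d}
  |family| = 18
Round 3. New:
  {a}  = {b, c, d, e}ᶜ
  {b}  = {a, c, d, e}ᶜ
  {c}  = {a, b, d, e}ᶜ
  {b, e}  = {a, c, d}ᶜ
  {d, e}  = {d} ∪ {e}
  {a, d, e}  = {a, d} ∪ {e}
  {c, d, e}  = {d} ∪ {c, e}
  |family| = 25
Round 4 (7 new):
  {a, b}  = {c, d, e}ᶜ
  {a, e}  = {e} ∪ {a}
  {b, c}  = {a, d, e}ᶜ
  {c, d}  = {c} ∪ {d}
  {a, b, c}  = {d, e}ᶜ
  {a, b, e}  = {b, e} ∪ {a}
  {b, c, d}  = {c} ∪ {b, d}
  |family| = 32
Round 5: no new sets; the family is a σ-algebra.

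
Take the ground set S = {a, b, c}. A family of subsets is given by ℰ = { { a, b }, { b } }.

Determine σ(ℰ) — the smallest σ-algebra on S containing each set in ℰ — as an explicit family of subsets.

Answer: σ(ℰ) = { {  }, { a }, { b }, { c }, { a, b }, { a, c }, { b, c }, S }

Check:
Begin from { {  }, { b }, { a, b }, S } (that is, ℰ plus ∅ and S).
Round 1: 2 new —
  { c }  = ᶜ of { a, b }
  { a, c }  = ᶜ of { b }
  |family| = 6
Round 2: 1 new —
  { b, c }  = { c } ∪ { b }
  |family| = 7
Round 3: +1 →
  { a }  = ᶜ of { b, c }
  |family| = 8
Round 4: stable.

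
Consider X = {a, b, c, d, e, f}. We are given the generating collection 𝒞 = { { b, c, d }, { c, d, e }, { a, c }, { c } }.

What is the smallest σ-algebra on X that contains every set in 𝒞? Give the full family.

Answer: σ(𝒞) = { {  }, { a }, { b }, { c }, { d }, { e }, { f }, { a, b }, { a, c }, { a, d }, { a, e }, { a, f }, { b, c }, { b, d }, { b, e }, { b, f }, { c, d }, { c, e }, { c, f }, { d, e }, { d, f }, { e, f }, { a, b, c }, { a, b, d }, { a, b, e }, { a, b, f }, { a, c, d }, { a, c, e }, { a, c, f }, { a, d, e }, { a, d, f }, { a, e, f }, { b, c, d }, { b, c, e }, { b, c, f }, { b, d, e }, { b, d, f }, { b, e, f }, { c, d, e }, { c, d, f }, { c, e, f }, { d, e, f }, { a, b, c, d }, { a, b, c, e }, { a, b, c, f }, { a, b, d, e }, { a, b, d, f }, { a, b, e, f }, { a, c, d, e }, { a, c, d, f }, { a, c, e, f }, { a, d, e, f }, { b, c, d, e }, { b, c, d, f }, { b, c, e, f }, { b, d, e, f }, { c, d, e, f }, { a, b, c, d, e }, { a, b, c, d, f }, { a, b, c, e, f }, { a, b, d, e, f }, { a, c, d, e, f }, { b, c, d, e, f }, X }

Check:
Begin from { {  }, { c }, { a, c }, { b, c, d }, { c, d, e }, X } (that is, 𝒞 plus ∅ and X).
Round 1: 7 new —
  { a, b, f }  = ᶜ of { c, d, e }
  { a, e, f }  = ᶜ of { b, c, d }
  { a, b, c, d }  = { b, c, d } ∪ { a, c }
  { a, c, d, e }  = { c, d, e } ∪ { a, c }
  { b, c, d, e }  = { c, d, e } ∪ { b, c, d }
  { b, d, e, f }  = ᶜ of { a, c }
  { a, b, d, e, f }  = ᶜ of { c }
  [13 total]
Round 2: +10 →
  { a, f }  = ᶜ of { b, c, d, e }
  { b, f }  = ᶜ of { a, c, d, e }
  { e, f }  = ᶜ of { a, b, c, d }
  { a, b, c, f }  = { c } ∪ { a, b, f }
  { a, b, e, f }  = { a, e, f } ∪ { a, b, f }
  { a, c, e, f }  = { c } ∪ { a, e, f }
  { a, b, c, d, e }  = { c, d, e } ∪ { a, b, c, d }
  { a, b, c, d, f }  = { b, c, d } ∪ { a, b, f }
  { a, c, d, e, f }  = { c, d, e } ∪ { a, e, f }
  { b, c, d, e, f }  = { c, d, e } ∪ { b, d, e, f }
  [23 total]
Round 3 (14 new):
  { a }  = ᶜ of { b, c, d, e, f }
  { b }  = ᶜ of { a, c, d, e, f }
  { e }  = ᶜ of { a, b, c, d, f }
  { f }  = ᶜ of { a, b, c, d, e }
  { b, d }  = ᶜ of { a, c, e, f }
  { c, d }  = ᶜ of { a, b, e, f }
  { d, e }  = ᶜ of { a, b, c, f }
  { a, c, f }  = { a, f } ∪ { a, c }
  { b, c, f }  = { b, f } ∪ { c }
  { b, e, f }  = { e, f } ∪ { b, f }
  { c, e, f }  = { e, f } ∪ { c }
  { b, c, d, f }  = { b, c, d } ∪ { b, f }
  { c, d, e, f }  = { c, d, e } ∪ { e, f }
  { a, b, c, e, f }  = { e, f } ∪ { a, b, c, f }
  [37 total]
Round 4. New:
  { d }  = ᶜ of { a, b, c, e, f }
  { a, b }  = ᶜ of { c, d, e, f }
  { a, e }  = ᶜ of { b, c, d, f }
  { b, c }  = { b } ∪ { c }
  { b, e }  = { b } ∪ { e }
  { c, e }  = { e } ∪ { c }
  { c, f }  = { f } ∪ { c }
  { a, b, c }  = { b } ∪ { a, c }
  { a, b, d }  = ᶜ of { c, e, f }
  { a, c, d }  = ᶜ of { b, e, f }
  { a, c, e }  = { e } ∪ { a, c }
  { a, d, e }  = ᶜ of { b, c, f }
  { b, d, e }  = ᶜ of { a, c, f }
  { b, d, f }  = { b, f } ∪ { b, d }
  { c, d, f }  = { c, d } ∪ { f }
  { d, e, f }  = { e, f } ∪ { d, e }
  { a, b, d, f }  = { a, f } ∪ { b, d }
  { a, c, d, f }  = { c, d } ∪ { a, c, f }
  { a, d, e, f }  = { a, f } ∪ { d, e }
  { b, c, e, f }  = { e, f } ∪ { b, c, f }
  [57 total]
Round 5 (7 new):
  { a, d }  = ᶜ of { b, c, e, f }
  { d, f }  = { f } ∪ { d }
  { a, b, e }  = ᶜ of { c, d, f }
  { a, d, f }  = { a, f } ∪ { d }
  { b, c, e }  = { b, e } ∪ { c, e }
  { a, b, c, e }  = { b, e } ∪ { a, c, e }
  { a, b, d, e }  = ᶜ of { c, f }
  [64 total]
Round 6: already closed under ᶜ and ∪.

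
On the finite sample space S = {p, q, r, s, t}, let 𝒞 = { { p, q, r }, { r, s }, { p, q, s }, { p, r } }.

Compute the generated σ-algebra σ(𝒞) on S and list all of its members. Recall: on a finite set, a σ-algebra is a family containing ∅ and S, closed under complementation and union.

σ(𝒞) = { {  }, { p }, { q }, { r }, { s }, { t }, { p, q }, { p, r }, { p, s }, { p, t }, { q, r }, { q, s }, { q, t }, { r, s }, { r, t }, { s, t }, { p, q, r }, { p, q, s }, { p, q, t }, { p, r, s }, { p, r, t }, { p, s, t }, { q, r, s }, { q, r, t }, { q, s, t }, { r, s, t }, { p, q, r, s }, { p, q, r, t }, { p, q, s, t }, { p, r, s, t }, { q, r, s, t }, S }

Working:
Initial family (6 sets): { {  }, { p, r }, { r, s }, { p, q, r }, { p, q, s }, S }.
Step 1 adds 6:
  { r, t }  = ᶜ of { p, q, s }
  { s, t }  = ᶜ of { p, q, r }
  { p, q, t }  = ᶜ of { r, s }
  { p, r, s }  = { r, s } ∪ { p, r }
  { q, s, t }  = ᶜ of { p, r }
  { p, q, r, s }  = { r, s } ∪ { p, q, r }
  |family| = 12
Step 2. New:
  { t }  = ᶜ of { p, q, r, s }
  { q, t }  = ᶜ of { p, r, s }
  { p, r, t }  = { p, r } ∪ { r, t }
  { r, s, t }  = { r, s } ∪ { s, t }
  { p, q, r, t }  = { p, q, r } ∪ { p, q, t }
  { p, q, s, t }  = { p, q, s } ∪ { s, t }
  { p, r, s, t }  = { s, t } ∪ { p, r, s }
  { q, r, s, t }  = { r, s } ∪ { q, s, t }
  |family| = 20
Step 3: +7 →
  { p }  = ᶜ of { q, r, s, t }
  { q }  = ᶜ of { p, r, s, t }
  { r }  = ᶜ of { p, q, s, t }
  { s }  = ᶜ of { p, q, r, t }
  { p, q }  = ᶜ of { r, s, t }
  { q, s }  = ᶜ of { p, r, t }
  { q, r, t }  = { q, t } ∪ { r, t }
  |family| = 27
Step 4 adds 5:
  { p, s }  = ᶜ of { q, r, t }
  { p, t }  = { t } ∪ { p }
  { q, r }  = { q } ∪ { r }
  { p, s, t }  = { s, t } ∪ { p }
  { q, r, s }  = { r, s } ∪ { q }
  |family| = 32
After Step 5 the family is unchanged; done.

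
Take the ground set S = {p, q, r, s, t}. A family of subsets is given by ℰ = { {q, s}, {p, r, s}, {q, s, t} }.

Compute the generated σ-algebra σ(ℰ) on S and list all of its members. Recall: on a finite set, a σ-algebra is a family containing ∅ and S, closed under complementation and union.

Take S₀ = ℰ ∪ {∅, S} = { ∅, {q, s}, {p, r, s}, {q, s, t}, S }.
Pass 1: +4 →
  {p, r}  = S∖{q, s, t}
  {q, t}  = S∖{p, r, s}
  {p, r, t}  = S∖{q, s}
  {p, q, r, s}  = {p, r, s} ∪ {q, s}
  |family| = 9
Pass 2: 3 new —
  {t}  = S∖{p, q, r, s}
  {p, q, r, t}  = {q, t} ∪ {p, r, t}
  {p, r, s, t}  = {p, r, t} ∪ {p, r, s}
  |family| = 12
Pass 3 (2 new):
  {q}  = S∖{p, r, s, t}
  {s}  = S∖{p, q, r, t}
  |family| = 14
Pass 4 adds 2:
  {s, t}  = {s} ∪ {t}
  {p, q, r}  = {p, r} ∪ {q}
  |family| = 16
Pass 5 adds nothing — fixpoint reached.

Hence σ(ℰ) has 16 members: { ∅, {q}, {s}, {t}, {p, r}, {q, s}, {q, t}, {s, t}, {p, q, r}, {p, r, s}, {p, r, t}, {q, s, t}, {p, q, r, s}, {p, q, r, t}, {p, r, s, t}, S }.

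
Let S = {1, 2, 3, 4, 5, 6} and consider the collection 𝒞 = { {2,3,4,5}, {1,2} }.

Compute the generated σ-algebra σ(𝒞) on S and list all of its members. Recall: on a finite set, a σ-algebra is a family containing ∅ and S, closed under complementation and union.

Seed the family with 𝒞 together with ∅ and S: { {}, {1,2}, {2,3,4,5}, S }.
Round 1 adds 3:
  {1,6}  = {2,3,4,5}ᶜ
  {3,4,5,6}  = {1,2}ᶜ
  {1,2,3,4,5}  = {1,2} ∪ {2,3,4,5}
  [7 total]
Round 2. New:
  {6}  = {1,2,3,4,5}ᶜ
  {1,2,6}  = {1,2} ∪ {1,6}
  {1,3,4,5,6}  = {3,4,5,6} ∪ {1,6}
  {2,3,4,5,6}  = {3,4,5,6} ∪ {2,3,4,5}
  [11 total]
Round 3 (3 new):
  {1}  = {2,3,4,5,6}ᶜ
  {2}  = {1,3,4,5,6}ᶜ
  {3,4,5}  = {1,2,6}ᶜ
  [14 total]
Round 4: +2 →
  {2,6}  = {2} ∪ {6}
  {1,3,4,5}  = {3,4,5} ∪ {1}
  [16 total]
Round 5 adds nothing — fixpoint reached.

σ(𝒞) = { {}, {1}, {2}, {6}, {1,2}, {1,6}, {2,6}, {1,2,6}, {3,4,5}, {1,3,4,5}, {2,3,4,5}, {3,4,5,6}, {1,2,3,4,5}, {1,3,4,5,6}, {2,3,4,5,6}, S }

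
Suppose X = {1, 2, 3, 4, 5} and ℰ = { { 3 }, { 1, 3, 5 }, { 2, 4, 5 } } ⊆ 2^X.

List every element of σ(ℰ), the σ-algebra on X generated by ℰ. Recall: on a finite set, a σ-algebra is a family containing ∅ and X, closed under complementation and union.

σ(ℰ) = { {  }, { 1 }, { 3 }, { 5 }, { 1, 3 }, { 1, 5 }, { 2, 4 }, { 3, 5 }, { 1, 2, 4 }, { 1, 3, 5 }, { 2, 3, 4 }, { 2, 4, 5 }, { 1, 2, 3, 4 }, { 1, 2, 4, 5 }, { 2, 3, 4, 5 }, X }

Check:
Take S₀ = ℰ ∪ {∅, X} = { {  }, { 3 }, { 1, 3, 5 }, { 2, 4, 5 }, X }.
Round 1. New:
  { 1, 3 }  = ᶜ of { 2, 4, 5 }
  { 2, 4 }  = ᶜ of { 1, 3, 5 }
  { 1, 2, 4, 5 }  = ᶜ of { 3 }
  { 2, 3, 4, 5 }  = { 3 } ∪ { 2, 4, 5 }
Round 2. New:
  { 1 }  = ᶜ of { 2, 3, 4, 5 }
  { 2, 3, 4 }  = { 3 } ∪ { 2, 4 }
  { 1, 2, 3, 4 }  = { 1, 3 } ∪ { 2, 4 }
Round 3 adds 3:
  { 5 }  = ᶜ of { 1, 2, 3, 4 }
  { 1, 5 }  = ᶜ of { 2, 3, 4 }
  { 1, 2, 4 }  = { 2, 4 } ∪ { 1 }
Round 4: 1 new —
  { 3, 5 }  = ᶜ of { 1, 2, 4 }
Round 5 adds nothing — fixpoint reached.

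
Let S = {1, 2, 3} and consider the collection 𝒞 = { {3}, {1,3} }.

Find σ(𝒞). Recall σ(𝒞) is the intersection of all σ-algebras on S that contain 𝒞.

Begin from { ∅, {3}, {1,3}, S } (that is, 𝒞 plus ∅ and S).
Round 1. New:
  {2}  = S∖{1,3}
  {1,2}  = S∖{3}
  — 6 sets.
Round 2 adds 1:
  {2,3}  = {3} ∪ {2}
  — 7 sets.
Round 3: +1 →
  {1}  = S∖{2,3}
  — 8 sets.
Round 4: already closed under ᶜ and ∪.

Hence σ(𝒞) has 8 members: { ∅, {1}, {2}, {3}, {1,2}, {1,3}, {2,3}, S }.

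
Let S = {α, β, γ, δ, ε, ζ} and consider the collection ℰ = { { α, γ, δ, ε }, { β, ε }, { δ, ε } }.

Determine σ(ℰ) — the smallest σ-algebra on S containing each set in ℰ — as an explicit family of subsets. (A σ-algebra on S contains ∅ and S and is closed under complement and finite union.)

|σ(ℰ)| = 32.  σ(ℰ) = { {}, { β }, { δ }, { ε }, { ζ }, { α, γ }, { β, δ }, { β, ε }, { β, ζ }, { δ, ε }, { δ, ζ }, { ε, ζ }, { α, β, γ }, { α, γ, δ }, { α, γ, ε }, { α, γ, ζ }, { β, δ, ε }, { β, δ, ζ }, { β, ε, ζ }, { δ, ε, ζ }, { α, β, γ, δ }, { α, β, γ, ε }, { α, β, γ, ζ }, { α, γ, δ, ε }, { α, γ, δ, ζ }, { α, γ, ε, ζ }, { β, δ, ε, ζ }, { α, β, γ, δ, ε }, { α, β, γ, δ, ζ }, { α, β, γ, ε, ζ }, { α, γ, δ, ε, ζ }, S }

Working:
Take S₀ = ℰ ∪ {∅, S} = { {}, { β, ε }, { δ, ε }, { α, γ, δ, ε }, S }.
Pass 1. New:
  { β, ζ }  = ᶜ of { α, γ, δ, ε }
  { β, δ, ε }  = { δ, ε } ∪ { β, ε }
  { α, β, γ, ζ }  = ᶜ of { δ, ε }
  { α, γ, δ, ζ }  = ᶜ of { β, ε }
  { α, β, γ, δ, ε }  = { β, ε } ∪ { α, γ, δ, ε }
Pass 2 adds 7:
  { ζ }  = ᶜ of { α, β, γ, δ, ε }
  { α, γ, ζ }  = ᶜ of { β, δ, ε }
  { β, ε, ζ }  = { β, ε } ∪ { β, ζ }
  { β, δ, ε, ζ }  = { β, ζ } ∪ { δ, ε }
  { α, β, γ, δ, ζ }  = { β, ζ } ∪ { α, γ, δ, ζ }
  { α, β, γ, ε, ζ }  = { β, ε } ∪ { α, β, γ, ζ }
  { α, γ, δ, ε, ζ }  = { δ, ε } ∪ { α, γ, δ, ζ }
Pass 3 adds 6:
  { β }  = ᶜ of { α, γ, δ, ε, ζ }
  { δ }  = ᶜ of { α, β, γ, ε, ζ }
  { ε }  = ᶜ of { α, β, γ, δ, ζ }
  { α, γ }  = ᶜ of { β, δ, ε, ζ }
  { α, γ, δ }  = ᶜ of { β, ε, ζ }
  { δ, ε, ζ }  = { δ, ε } ∪ { ζ }
Pass 4: +9 →
  { β, δ }  = { β } ∪ { δ }
  { δ, ζ }  = { ζ } ∪ { δ }
  { ε, ζ }  = { ζ } ∪ { ε }
  { α, β, γ }  = ᶜ of { δ, ε, ζ }
  { α, γ, ε }  = { ε } ∪ { α, γ }
  { β, δ, ζ }  = { β, ζ } ∪ { δ }
  { α, β, γ, δ }  = { β } ∪ { α, γ, δ }
  { α, β, γ, ε }  = { β, ε } ∪ { α, γ }
  { α, γ, ε, ζ }  = { α, γ, ζ } ∪ { ε }
Pass 5: already closed under ᶜ and ∪.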